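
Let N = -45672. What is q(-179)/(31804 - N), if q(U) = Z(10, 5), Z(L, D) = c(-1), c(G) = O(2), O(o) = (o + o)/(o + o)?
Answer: 1/77476 ≈ 1.2907e-5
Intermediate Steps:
O(o) = 1 (O(o) = (2*o)/((2*o)) = (2*o)*(1/(2*o)) = 1)
c(G) = 1
Z(L, D) = 1
q(U) = 1
q(-179)/(31804 - N) = 1/(31804 - 1*(-45672)) = 1/(31804 + 45672) = 1/77476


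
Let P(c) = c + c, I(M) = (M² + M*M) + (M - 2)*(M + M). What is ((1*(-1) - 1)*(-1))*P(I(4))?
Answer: 192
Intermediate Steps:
I(M) = 2*M² + 2*M*(-2 + M) (I(M) = (M² + M²) + (-2 + M)*(2*M) = 2*M² + 2*M*(-2 + M))
P(c) = 2*c
((1*(-1) - 1)*(-1))*P(I(4)) = ((1*(-1) - 1)*(-1))*(2*(4*4*(-1 + 4))) = ((-1 - 1)*(-1))*(2*(4*4*3)) = (-2*(-1))*(2*48) = 2*96 = 192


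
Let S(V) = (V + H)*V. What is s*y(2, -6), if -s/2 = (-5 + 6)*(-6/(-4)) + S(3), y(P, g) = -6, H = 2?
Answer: 198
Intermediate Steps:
S(V) = V*(2 + V) (S(V) = (V + 2)*V = (2 + V)*V = V*(2 + V))
s = -33 (s = -2*((-5 + 6)*(-6/(-4)) + 3*(2 + 3)) = -2*(1*(-6*(-¼)) + 3*5) = -2*(1*(3/2) + 15) = -2*(3/2 + 15) = -2*33/2 = -33)
s*y(2, -6) = -33*(-6) = 198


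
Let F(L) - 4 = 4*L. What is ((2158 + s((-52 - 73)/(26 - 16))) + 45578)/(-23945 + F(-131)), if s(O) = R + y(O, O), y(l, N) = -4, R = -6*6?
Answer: -47696/24465 ≈ -1.9496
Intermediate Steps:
R = -36
F(L) = 4 + 4*L
s(O) = -40 (s(O) = -36 - 4 = -40)
((2158 + s((-52 - 73)/(26 - 16))) + 45578)/(-23945 + F(-131)) = ((2158 - 40) + 45578)/(-23945 + (4 + 4*(-131))) = (2118 + 45578)/(-23945 + (4 - 524)) = 47696/(-23945 - 520) = 47696/(-24465) = 47696*(-1/24465) = -47696/24465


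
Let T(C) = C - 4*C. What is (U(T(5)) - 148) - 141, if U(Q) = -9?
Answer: -298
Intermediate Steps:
T(C) = -3*C
(U(T(5)) - 148) - 141 = (-9 - 148) - 141 = -157 - 141 = -298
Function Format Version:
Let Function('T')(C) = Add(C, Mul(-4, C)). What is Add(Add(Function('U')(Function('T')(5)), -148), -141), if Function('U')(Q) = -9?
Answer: -298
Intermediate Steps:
Function('T')(C) = Mul(-3, C)
Add(Add(Function('U')(Function('T')(5)), -148), -141) = Add(Add(-9, -148), -141) = Add(-157, -141) = -298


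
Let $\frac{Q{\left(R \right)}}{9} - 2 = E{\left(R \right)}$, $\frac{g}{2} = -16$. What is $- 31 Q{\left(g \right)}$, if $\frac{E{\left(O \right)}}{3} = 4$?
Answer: $-3906$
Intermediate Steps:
$E{\left(O \right)} = 12$ ($E{\left(O \right)} = 3 \cdot 4 = 12$)
$g = -32$ ($g = 2 \left(-16\right) = -32$)
$Q{\left(R \right)} = 126$ ($Q{\left(R \right)} = 18 + 9 \cdot 12 = 18 + 108 = 126$)
$- 31 Q{\left(g \right)} = \left(-31\right) 126 = -3906$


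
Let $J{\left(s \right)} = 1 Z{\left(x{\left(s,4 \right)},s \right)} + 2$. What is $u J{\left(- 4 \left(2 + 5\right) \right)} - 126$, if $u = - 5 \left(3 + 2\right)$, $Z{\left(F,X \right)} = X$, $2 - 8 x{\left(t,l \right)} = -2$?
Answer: $524$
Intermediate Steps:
$x{\left(t,l \right)} = \frac{1}{2}$ ($x{\left(t,l \right)} = \frac{1}{4} - - \frac{1}{4} = \frac{1}{4} + \frac{1}{4} = \frac{1}{2}$)
$u = -25$ ($u = \left(-5\right) 5 = -25$)
$J{\left(s \right)} = 2 + s$ ($J{\left(s \right)} = 1 s + 2 = s + 2 = 2 + s$)
$u J{\left(- 4 \left(2 + 5\right) \right)} - 126 = - 25 \left(2 - 4 \left(2 + 5\right)\right) - 126 = - 25 \left(2 - 28\right) - 126 = \left(-25\right) \left(-26\right) - 126 = 650 - 126 = 524$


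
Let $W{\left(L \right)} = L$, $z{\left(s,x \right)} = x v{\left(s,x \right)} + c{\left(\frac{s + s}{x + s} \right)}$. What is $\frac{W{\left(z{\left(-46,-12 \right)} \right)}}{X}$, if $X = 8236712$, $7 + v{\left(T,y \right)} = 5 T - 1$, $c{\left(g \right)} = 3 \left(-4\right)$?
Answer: $\frac{711}{2059178} \approx 0.00034528$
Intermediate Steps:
$c{\left(g \right)} = -12$
$v{\left(T,y \right)} = -8 + 5 T$ ($v{\left(T,y \right)} = -7 + \left(5 T - 1\right) = -7 + \left(-1 + 5 T\right) = -8 + 5 T$)
$z{\left(s,x \right)} = -12 + x \left(-8 + 5 s\right)$ ($z{\left(s,x \right)} = x \left(-8 + 5 s\right) - 12 = -12 + x \left(-8 + 5 s\right)$)
$\frac{W{\left(z{\left(-46,-12 \right)} \right)}}{X} = \frac{-12 - 12 \left(-8 + 5 \left(-46\right)\right)}{8236712} = \left(-12 - 12 \left(-8 - 230\right)\right) \frac{1}{8236712} = \left(-12 - -2856\right) \frac{1}{8236712} = \left(-12 + 2856\right) \frac{1}{8236712} = 2844 \cdot \frac{1}{8236712} = \frac{711}{2059178}$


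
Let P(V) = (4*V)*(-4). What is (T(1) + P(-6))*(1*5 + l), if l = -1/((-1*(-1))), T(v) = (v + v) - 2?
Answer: 384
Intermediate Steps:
P(V) = -16*V
T(v) = -2 + 2*v (T(v) = 2*v - 2 = -2 + 2*v)
l = -1 (l = -1/1 = -1*1 = -1)
(T(1) + P(-6))*(1*5 + l) = ((-2 + 2*1) - 16*(-6))*(1*5 - 1) = ((-2 + 2) + 96)*(5 - 1) = (0 + 96)*4 = 96*4 = 384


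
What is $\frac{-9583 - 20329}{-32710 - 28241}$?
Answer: $\frac{29912}{60951} \approx 0.49076$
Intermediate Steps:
$\frac{-9583 - 20329}{-32710 - 28241} = - \frac{29912}{-32710 - 28241} = - \frac{29912}{-60951} = \left(-29912\right) \left(- \frac{1}{60951}\right) = \frac{29912}{60951}$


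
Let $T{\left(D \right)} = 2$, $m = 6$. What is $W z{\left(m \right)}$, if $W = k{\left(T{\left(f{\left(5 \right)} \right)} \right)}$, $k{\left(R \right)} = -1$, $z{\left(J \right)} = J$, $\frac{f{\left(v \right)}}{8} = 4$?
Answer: $-6$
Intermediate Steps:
$f{\left(v \right)} = 32$ ($f{\left(v \right)} = 8 \cdot 4 = 32$)
$W = -1$
$W z{\left(m \right)} = \left(-1\right) 6 = -6$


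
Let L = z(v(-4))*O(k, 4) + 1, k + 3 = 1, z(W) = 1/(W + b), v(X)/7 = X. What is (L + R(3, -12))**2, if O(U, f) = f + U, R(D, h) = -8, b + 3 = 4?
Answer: 36481/729 ≈ 50.043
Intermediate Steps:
b = 1 (b = -3 + 4 = 1)
v(X) = 7*X
z(W) = 1/(1 + W) (z(W) = 1/(W + 1) = 1/(1 + W))
k = -2 (k = -3 + 1 = -2)
O(U, f) = U + f
L = 25/27 (L = (-2 + 4)/(1 + 7*(-4)) + 1 = 2/(1 - 28) + 1 = 2/(-27) + 1 = -1/27*2 + 1 = -2/27 + 1 = 25/27 ≈ 0.92593)
(L + R(3, -12))**2 = (25/27 - 8)**2 = (-191/27)**2 = 36481/729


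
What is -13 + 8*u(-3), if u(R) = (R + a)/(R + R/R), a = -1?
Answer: 3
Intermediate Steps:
u(R) = (-1 + R)/(1 + R) (u(R) = (R - 1)/(R + R/R) = (-1 + R)/(R + 1) = (-1 + R)/(1 + R))
-13 + 8*u(-3) = -13 + 8*((-1 - 3)/(1 - 3)) = -13 + 8*(-4/(-2)) = -13 + 8*(-1/2*(-4)) = -13 + 8*2 = -13 + 16 = 3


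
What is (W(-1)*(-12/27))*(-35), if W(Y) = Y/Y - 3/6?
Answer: 70/9 ≈ 7.7778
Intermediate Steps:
W(Y) = 1/2 (W(Y) = 1 - 3*1/6 = 1 - 1/2 = 1/2)
(W(-1)*(-12/27))*(-35) = ((-12/27)/2)*(-35) = ((-12*1/27)/2)*(-35) = ((1/2)*(-4/9))*(-35) = -2/9*(-35) = 70/9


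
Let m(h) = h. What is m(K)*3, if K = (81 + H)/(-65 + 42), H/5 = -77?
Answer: 912/23 ≈ 39.652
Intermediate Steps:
H = -385 (H = 5*(-77) = -385)
K = 304/23 (K = (81 - 385)/(-65 + 42) = -304/(-23) = -304*(-1/23) = 304/23 ≈ 13.217)
m(K)*3 = (304/23)*3 = 912/23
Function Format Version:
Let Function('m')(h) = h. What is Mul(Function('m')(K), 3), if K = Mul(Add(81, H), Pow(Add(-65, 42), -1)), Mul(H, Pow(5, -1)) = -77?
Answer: Rational(912, 23) ≈ 39.652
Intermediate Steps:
H = -385 (H = Mul(5, -77) = -385)
K = Rational(304, 23) (K = Mul(Add(81, -385), Pow(Add(-65, 42), -1)) = Mul(-304, Pow(-23, -1)) = Mul(-304, Rational(-1, 23)) = Rational(304, 23) ≈ 13.217)
Mul(Function('m')(K), 3) = Mul(Rational(304, 23), 3) = Rational(912, 23)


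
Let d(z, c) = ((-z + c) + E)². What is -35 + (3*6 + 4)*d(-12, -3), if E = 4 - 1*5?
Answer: 1373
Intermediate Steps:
E = -1 (E = 4 - 5 = -1)
d(z, c) = (-1 + c - z)² (d(z, c) = ((-z + c) - 1)² = ((c - z) - 1)² = (-1 + c - z)²)
-35 + (3*6 + 4)*d(-12, -3) = -35 + (3*6 + 4)*(1 - 12 - 1*(-3))² = -35 + (18 + 4)*(1 - 12 + 3)² = -35 + 22*(-8)² = -35 + 22*64 = -35 + 1408 = 1373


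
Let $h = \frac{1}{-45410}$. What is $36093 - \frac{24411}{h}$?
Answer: $1108539603$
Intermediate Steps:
$h = - \frac{1}{45410} \approx -2.2022 \cdot 10^{-5}$
$36093 - \frac{24411}{h} = 36093 - \frac{24411}{- \frac{1}{45410}} = 36093 - 24411 \left(-45410\right) = 36093 - -1108503510 = 36093 + 1108503510 = 1108539603$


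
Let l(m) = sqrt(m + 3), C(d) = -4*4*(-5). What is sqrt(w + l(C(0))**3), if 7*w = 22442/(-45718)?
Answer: sqrt(-36642977 + 43370312123*sqrt(83))/22859 ≈ 27.497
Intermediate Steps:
C(d) = 80 (C(d) = -16*(-5) = 80)
l(m) = sqrt(3 + m)
w = -1603/22859 (w = (22442/(-45718))/7 = (22442*(-1/45718))/7 = (1/7)*(-11221/22859) = -1603/22859 ≈ -0.070126)
sqrt(w + l(C(0))**3) = sqrt(-1603/22859 + (sqrt(3 + 80))**3) = sqrt(-1603/22859 + (sqrt(83))**3) = sqrt(-1603/22859 + 83*sqrt(83))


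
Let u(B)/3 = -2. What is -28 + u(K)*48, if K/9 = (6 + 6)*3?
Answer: -316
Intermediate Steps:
K = 324 (K = 9*((6 + 6)*3) = 9*(12*3) = 9*36 = 324)
u(B) = -6 (u(B) = 3*(-2) = -6)
-28 + u(K)*48 = -28 - 6*48 = -28 - 288 = -316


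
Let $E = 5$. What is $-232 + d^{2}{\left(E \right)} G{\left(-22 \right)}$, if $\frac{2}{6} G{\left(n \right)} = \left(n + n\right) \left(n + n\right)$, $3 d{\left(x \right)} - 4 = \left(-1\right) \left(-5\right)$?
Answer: $52040$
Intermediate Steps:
$d{\left(x \right)} = 3$ ($d{\left(x \right)} = \frac{4}{3} + \frac{\left(-1\right) \left(-5\right)}{3} = \frac{4}{3} + \frac{1}{3} \cdot 5 = \frac{4}{3} + \frac{5}{3} = 3$)
$G{\left(n \right)} = 12 n^{2}$ ($G{\left(n \right)} = 3 \left(n + n\right) \left(n + n\right) = 3 \cdot 2 n 2 n = 3 \cdot 4 n^{2} = 12 n^{2}$)
$-232 + d^{2}{\left(E \right)} G{\left(-22 \right)} = -232 + 3^{2} \cdot 12 \left(-22\right)^{2} = -232 + 9 \cdot 12 \cdot 484 = -232 + 9 \cdot 5808 = -232 + 52272 = 52040$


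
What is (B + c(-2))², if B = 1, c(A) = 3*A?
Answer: 25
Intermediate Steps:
(B + c(-2))² = (1 + 3*(-2))² = (1 - 6)² = (-5)² = 25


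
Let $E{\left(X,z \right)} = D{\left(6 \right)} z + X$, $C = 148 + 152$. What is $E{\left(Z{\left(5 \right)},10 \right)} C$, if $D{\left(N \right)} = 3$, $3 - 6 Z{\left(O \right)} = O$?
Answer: $8900$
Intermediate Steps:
$Z{\left(O \right)} = \frac{1}{2} - \frac{O}{6}$
$C = 300$
$E{\left(X,z \right)} = X + 3 z$ ($E{\left(X,z \right)} = 3 z + X = X + 3 z$)
$E{\left(Z{\left(5 \right)},10 \right)} C = \left(\left(\frac{1}{2} - \frac{5}{6}\right) + 3 \cdot 10\right) 300 = \left(\left(\frac{1}{2} - \frac{5}{6}\right) + 30\right) 300 = \left(- \frac{1}{3} + 30\right) 300 = \frac{89}{3} \cdot 300 = 8900$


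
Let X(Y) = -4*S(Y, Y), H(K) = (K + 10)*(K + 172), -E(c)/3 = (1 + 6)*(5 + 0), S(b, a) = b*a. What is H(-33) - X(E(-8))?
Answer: 40903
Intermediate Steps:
S(b, a) = a*b
E(c) = -105 (E(c) = -3*(1 + 6)*(5 + 0) = -21*5 = -3*35 = -105)
H(K) = (10 + K)*(172 + K)
X(Y) = -4*Y² (X(Y) = -4*Y*Y = -4*Y²)
H(-33) - X(E(-8)) = (1720 + (-33)² + 182*(-33)) - (-4)*(-105)² = (1720 + 1089 - 6006) - (-4)*11025 = -3197 - 1*(-44100) = -3197 + 44100 = 40903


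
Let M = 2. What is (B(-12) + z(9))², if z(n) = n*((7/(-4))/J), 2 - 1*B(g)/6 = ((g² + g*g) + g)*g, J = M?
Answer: 25283862081/64 ≈ 3.9506e+8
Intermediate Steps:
J = 2
B(g) = 12 - 6*g*(g + 2*g²) (B(g) = 12 - 6*((g² + g*g) + g)*g = 12 - 6*((g² + g²) + g)*g = 12 - 6*(2*g² + g)*g = 12 - 6*(g + 2*g²)*g = 12 - 6*g*(g + 2*g²))
z(n) = -7*n/8 (z(n) = n*((7/(-4))/2) = n*((7*(-¼))*(½)) = n*(-7/4*½) = n*(-7/8) = -7*n/8)
(B(-12) + z(9))² = ((12 - 12*(-12)³ - 6*(-12)²) - 7/8*9)² = ((12 - 12*(-1728) - 6*144) - 63/8)² = ((12 + 20736 - 864) - 63/8)² = (19884 - 63/8)² = (159009/8)² = 25283862081/64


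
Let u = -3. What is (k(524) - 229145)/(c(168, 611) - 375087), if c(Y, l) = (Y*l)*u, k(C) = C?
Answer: 76207/227677 ≈ 0.33472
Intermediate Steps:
c(Y, l) = -3*Y*l (c(Y, l) = (Y*l)*(-3) = -3*Y*l)
(k(524) - 229145)/(c(168, 611) - 375087) = (524 - 229145)/(-3*168*611 - 375087) = -228621/(-307944 - 375087) = -228621/(-683031) = -228621*(-1/683031) = 76207/227677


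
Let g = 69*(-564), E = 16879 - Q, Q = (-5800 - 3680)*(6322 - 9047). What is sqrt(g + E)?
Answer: I*sqrt(25855037) ≈ 5084.8*I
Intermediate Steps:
Q = 25833000 (Q = -9480*(-2725) = 25833000)
E = -25816121 (E = 16879 - 1*25833000 = 16879 - 25833000 = -25816121)
g = -38916
sqrt(g + E) = sqrt(-38916 - 25816121) = sqrt(-25855037) = I*sqrt(25855037)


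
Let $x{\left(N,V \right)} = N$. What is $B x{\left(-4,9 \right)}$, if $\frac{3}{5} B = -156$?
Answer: $1040$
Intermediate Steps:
$B = -260$ ($B = \frac{5}{3} \left(-156\right) = -260$)
$B x{\left(-4,9 \right)} = \left(-260\right) \left(-4\right) = 1040$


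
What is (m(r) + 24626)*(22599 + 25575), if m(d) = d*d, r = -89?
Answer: 1567919178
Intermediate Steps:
m(d) = d²
(m(r) + 24626)*(22599 + 25575) = ((-89)² + 24626)*(22599 + 25575) = (7921 + 24626)*48174 = 32547*48174 = 1567919178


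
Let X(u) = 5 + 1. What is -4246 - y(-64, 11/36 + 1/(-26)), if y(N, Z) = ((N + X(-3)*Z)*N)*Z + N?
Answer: -23949466/4563 ≈ -5248.6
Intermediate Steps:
X(u) = 6
y(N, Z) = N + N*Z*(N + 6*Z) (y(N, Z) = ((N + 6*Z)*N)*Z + N = (N*(N + 6*Z))*Z + N = N*Z*(N + 6*Z) + N = N + N*Z*(N + 6*Z))
-4246 - y(-64, 11/36 + 1/(-26)) = -4246 - (-64)*(1 + 6*(11/36 + 1/(-26))**2 - 64*(11/36 + 1/(-26))) = -4246 - (-64)*(1 + 6*(11*(1/36) + 1*(-1/26))**2 - 64*(11*(1/36) + 1*(-1/26))) = -4246 - (-64)*(1 + 6*(11/36 - 1/26)**2 - 64*(11/36 - 1/26)) = -4246 - (-64)*(1 + 6*(125/468)**2 - 64*125/468) = -4246 - (-64)*(1 + 6*(15625/219024) - 2000/117) = -4246 - (-64)*(1 + 15625/36504 - 2000/117) = -4246 - (-64)*(-571871)/36504 = -4246 - 1*4574968/4563 = -4246 - 4574968/4563 = -23949466/4563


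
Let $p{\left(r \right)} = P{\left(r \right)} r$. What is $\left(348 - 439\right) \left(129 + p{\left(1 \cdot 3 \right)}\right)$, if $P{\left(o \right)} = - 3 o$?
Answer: $-9282$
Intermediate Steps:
$p{\left(r \right)} = - 3 r^{2}$ ($p{\left(r \right)} = - 3 r r = - 3 r^{2}$)
$\left(348 - 439\right) \left(129 + p{\left(1 \cdot 3 \right)}\right) = \left(348 - 439\right) \left(129 - 3 \left(1 \cdot 3\right)^{2}\right) = - 91 \left(129 - 3 \cdot 3^{2}\right) = - 91 \left(129 - 27\right) = \left(-91\right) 102 = -9282$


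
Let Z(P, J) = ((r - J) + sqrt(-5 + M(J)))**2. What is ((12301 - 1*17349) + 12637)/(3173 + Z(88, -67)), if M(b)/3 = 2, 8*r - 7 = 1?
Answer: 7589/7934 ≈ 0.95652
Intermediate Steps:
r = 1 (r = 7/8 + (1/8)*1 = 7/8 + 1/8 = 1)
M(b) = 6 (M(b) = 3*2 = 6)
Z(P, J) = (2 - J)**2 (Z(P, J) = ((1 - J) + sqrt(-5 + 6))**2 = ((1 - J) + sqrt(1))**2 = ((1 - J) + 1)**2 = (2 - J)**2)
((12301 - 1*17349) + 12637)/(3173 + Z(88, -67)) = ((12301 - 1*17349) + 12637)/(3173 + (2 - 1*(-67))**2) = ((12301 - 17349) + 12637)/(3173 + (2 + 67)**2) = (-5048 + 12637)/(3173 + 69**2) = 7589/(3173 + 4761) = 7589/7934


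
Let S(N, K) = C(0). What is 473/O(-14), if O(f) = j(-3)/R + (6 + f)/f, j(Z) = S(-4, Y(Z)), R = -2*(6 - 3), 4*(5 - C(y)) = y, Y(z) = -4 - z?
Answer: -1806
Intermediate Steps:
C(y) = 5 - y/4
S(N, K) = 5 (S(N, K) = 5 - ¼*0 = 5 + 0 = 5)
R = -6 (R = -2*3 = -6)
j(Z) = 5
O(f) = -⅚ + (6 + f)/f (O(f) = 5/(-6) + (6 + f)/f = 5*(-⅙) + (6 + f)/f = -⅚ + (6 + f)/f)
473/O(-14) = 473/(((⅙)*(36 - 14)/(-14))) = 473/(((⅙)*(-1/14)*22)) = 473/(-11/42) = 473*(-42/11) = -1806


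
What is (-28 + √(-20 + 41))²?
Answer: (28 - √21)² ≈ 548.38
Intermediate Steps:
(-28 + √(-20 + 41))² = (-28 + √21)²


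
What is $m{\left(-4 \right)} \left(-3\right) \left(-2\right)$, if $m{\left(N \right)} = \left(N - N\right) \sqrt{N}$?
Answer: $0$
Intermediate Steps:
$m{\left(N \right)} = 0$ ($m{\left(N \right)} = 0 \sqrt{N} = 0$)
$m{\left(-4 \right)} \left(-3\right) \left(-2\right) = 0 \left(-3\right) \left(-2\right) = 0 \left(-2\right) = 0$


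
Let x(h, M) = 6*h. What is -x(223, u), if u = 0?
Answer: -1338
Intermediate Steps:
-x(223, u) = -6*223 = -1*1338 = -1338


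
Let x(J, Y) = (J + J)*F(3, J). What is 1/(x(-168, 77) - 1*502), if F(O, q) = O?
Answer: -1/1510 ≈ -0.00066225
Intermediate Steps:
x(J, Y) = 6*J (x(J, Y) = (J + J)*3 = (2*J)*3 = 6*J)
1/(x(-168, 77) - 1*502) = 1/(6*(-168) - 1*502) = 1/(-1008 - 502) = 1/(-1510) = -1/1510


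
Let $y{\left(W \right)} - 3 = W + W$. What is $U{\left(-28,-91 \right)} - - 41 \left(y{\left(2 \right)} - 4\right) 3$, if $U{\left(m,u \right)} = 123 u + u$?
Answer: $-10915$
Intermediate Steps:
$U{\left(m,u \right)} = 124 u$
$y{\left(W \right)} = 3 + 2 W$ ($y{\left(W \right)} = 3 + \left(W + W\right) = 3 + 2 W$)
$U{\left(-28,-91 \right)} - - 41 \left(y{\left(2 \right)} - 4\right) 3 = 124 \left(-91\right) - - 41 \left(\left(3 + 2 \cdot 2\right) - 4\right) 3 = -11284 - - 41 \left(\left(3 + 4\right) - 4\right) 3 = -11284 - - 41 \left(7 - 4\right) 3 = -11284 - - 41 \cdot 3 \cdot 3 = -11284 - \left(-41\right) 9 = -11284 - -369 = -11284 + 369 = -10915$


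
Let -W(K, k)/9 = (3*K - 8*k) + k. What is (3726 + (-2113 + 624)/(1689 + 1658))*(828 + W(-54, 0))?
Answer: 28505123838/3347 ≈ 8.5166e+6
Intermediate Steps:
W(K, k) = -27*K + 63*k (W(K, k) = -9*((3*K - 8*k) + k) = -9*((-8*k + 3*K) + k) = -9*(-7*k + 3*K) = -27*K + 63*k)
(3726 + (-2113 + 624)/(1689 + 1658))*(828 + W(-54, 0)) = (3726 + (-2113 + 624)/(1689 + 1658))*(828 + (-27*(-54) + 63*0)) = (3726 - 1489/3347)*(828 + (1458 + 0)) = (3726 - 1489*1/3347)*(828 + 1458) = (3726 - 1489/3347)*2286 = (12469433/3347)*2286 = 28505123838/3347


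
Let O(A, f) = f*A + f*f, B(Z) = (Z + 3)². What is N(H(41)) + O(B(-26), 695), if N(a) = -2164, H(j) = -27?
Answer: 848516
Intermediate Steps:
B(Z) = (3 + Z)²
O(A, f) = f² + A*f (O(A, f) = A*f + f² = f² + A*f)
N(H(41)) + O(B(-26), 695) = -2164 + 695*((3 - 26)² + 695) = -2164 + 695*((-23)² + 695) = -2164 + 695*(529 + 695) = -2164 + 695*1224 = -2164 + 850680 = 848516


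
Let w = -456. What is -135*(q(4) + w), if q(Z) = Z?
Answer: 61020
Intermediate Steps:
-135*(q(4) + w) = -135*(4 - 456) = -135*(-452) = 61020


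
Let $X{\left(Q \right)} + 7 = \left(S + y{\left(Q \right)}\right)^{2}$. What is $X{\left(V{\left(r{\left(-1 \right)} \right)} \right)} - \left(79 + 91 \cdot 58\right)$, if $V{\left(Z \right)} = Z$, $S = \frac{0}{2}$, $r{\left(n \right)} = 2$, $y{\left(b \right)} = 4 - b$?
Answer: $-5360$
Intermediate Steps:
$S = 0$ ($S = 0 \cdot \frac{1}{2} = 0$)
$X{\left(Q \right)} = -7 + \left(4 - Q\right)^{2}$ ($X{\left(Q \right)} = -7 + \left(0 - \left(-4 + Q\right)\right)^{2} = -7 + \left(4 - Q\right)^{2}$)
$X{\left(V{\left(r{\left(-1 \right)} \right)} \right)} - \left(79 + 91 \cdot 58\right) = \left(-7 + \left(-4 + 2\right)^{2}\right) - \left(79 + 91 \cdot 58\right) = \left(-7 + \left(-2\right)^{2}\right) - \left(79 + 5278\right) = \left(-7 + 4\right) - 5357 = -3 - 5357 = -5360$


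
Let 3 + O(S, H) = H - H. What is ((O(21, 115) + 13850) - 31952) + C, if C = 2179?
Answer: -15926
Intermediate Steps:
O(S, H) = -3 (O(S, H) = -3 + (H - H) = -3 + 0 = -3)
((O(21, 115) + 13850) - 31952) + C = ((-3 + 13850) - 31952) + 2179 = (13847 - 31952) + 2179 = -18105 + 2179 = -15926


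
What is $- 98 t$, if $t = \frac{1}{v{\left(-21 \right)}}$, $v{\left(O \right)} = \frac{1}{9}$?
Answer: $-882$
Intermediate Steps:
$v{\left(O \right)} = \frac{1}{9}$
$t = 9$ ($t = \frac{1}{\frac{1}{9}} = 9$)
$- 98 t = \left(-98\right) 9 = -882$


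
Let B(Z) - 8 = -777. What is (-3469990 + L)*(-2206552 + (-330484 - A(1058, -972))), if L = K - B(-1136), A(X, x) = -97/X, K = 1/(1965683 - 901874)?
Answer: 71784192972723828166/8155869 ≈ 8.8015e+12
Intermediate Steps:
B(Z) = -769 (B(Z) = 8 - 777 = -769)
K = 1/1063809 ≈ 9.4002e-7
L = 818069122/1063809 (L = 1/1063809 - 1*(-769) = 1/1063809 + 769 = 818069122/1063809 ≈ 769.00)
(-3469990 + L)*(-2206552 + (-330484 - A(1058, -972))) = (-3469990 + 818069122/1063809)*(-2206552 + (-330484 - (-97)/1058)) = -3690588522788*(-2206552 + (-330484 - (-97)/1058))/1063809 = -3690588522788*(-2206552 + (-330484 - 1*(-97/1058)))/1063809 = -3690588522788*(-2206552 + (-330484 + 97/1058))/1063809 = -3690588522788*(-2206552 - 349651975/1058)/1063809 = -3690588522788/1063809*(-2684183991/1058) = 71784192972723828166/8155869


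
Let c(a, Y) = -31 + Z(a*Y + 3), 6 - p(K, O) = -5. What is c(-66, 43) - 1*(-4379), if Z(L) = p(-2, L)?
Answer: 4359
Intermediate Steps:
p(K, O) = 11 (p(K, O) = 6 - 1*(-5) = 6 + 5 = 11)
Z(L) = 11
c(a, Y) = -20 (c(a, Y) = -31 + 11 = -20)
c(-66, 43) - 1*(-4379) = -20 - 1*(-4379) = -20 + 4379 = 4359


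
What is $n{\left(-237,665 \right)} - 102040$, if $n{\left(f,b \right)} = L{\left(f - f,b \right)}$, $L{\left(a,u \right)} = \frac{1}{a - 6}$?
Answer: $- \frac{612241}{6} \approx -1.0204 \cdot 10^{5}$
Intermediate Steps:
$L{\left(a,u \right)} = \frac{1}{-6 + a}$
$n{\left(f,b \right)} = - \frac{1}{6}$ ($n{\left(f,b \right)} = \frac{1}{-6 + \left(f - f\right)} = \frac{1}{-6 + 0} = \frac{1}{-6} = - \frac{1}{6}$)
$n{\left(-237,665 \right)} - 102040 = - \frac{1}{6} - 102040 = - \frac{612241}{6}$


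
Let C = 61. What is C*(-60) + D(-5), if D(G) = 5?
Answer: -3655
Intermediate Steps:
C*(-60) + D(-5) = 61*(-60) + 5 = -3660 + 5 = -3655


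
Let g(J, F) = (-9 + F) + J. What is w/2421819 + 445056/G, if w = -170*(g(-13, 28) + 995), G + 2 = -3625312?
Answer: -14866357546/77016266019 ≈ -0.19303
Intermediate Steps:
g(J, F) = -9 + F + J
G = -3625314 (G = -2 - 3625312 = -3625314)
w = -170170 (w = -170*((-9 + 28 - 13) + 995) = -170*(6 + 995) = -170*1001 = -170170)
w/2421819 + 445056/G = -170170/2421819 + 445056/(-3625314) = -170170*1/2421819 + 445056*(-1/3625314) = -170170/2421819 - 3904/31801 = -14866357546/77016266019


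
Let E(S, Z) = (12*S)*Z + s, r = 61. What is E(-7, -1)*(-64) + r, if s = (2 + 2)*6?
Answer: -6851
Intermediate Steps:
s = 24 (s = 4*6 = 24)
E(S, Z) = 24 + 12*S*Z (E(S, Z) = (12*S)*Z + 24 = 12*S*Z + 24 = 24 + 12*S*Z)
E(-7, -1)*(-64) + r = (24 + 12*(-7)*(-1))*(-64) + 61 = (24 + 84)*(-64) + 61 = 108*(-64) + 61 = -6912 + 61 = -6851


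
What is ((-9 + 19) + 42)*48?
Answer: 2496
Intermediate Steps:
((-9 + 19) + 42)*48 = (10 + 42)*48 = 52*48 = 2496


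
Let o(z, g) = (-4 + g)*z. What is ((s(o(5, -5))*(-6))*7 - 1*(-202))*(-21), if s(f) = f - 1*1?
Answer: -44814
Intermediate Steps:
o(z, g) = z*(-4 + g)
s(f) = -1 + f (s(f) = f - 1 = -1 + f)
((s(o(5, -5))*(-6))*7 - 1*(-202))*(-21) = (((-1 + 5*(-4 - 5))*(-6))*7 - 1*(-202))*(-21) = (((-1 + 5*(-9))*(-6))*7 + 202)*(-21) = (((-1 - 45)*(-6))*7 + 202)*(-21) = (-46*(-6)*7 + 202)*(-21) = (276*7 + 202)*(-21) = (1932 + 202)*(-21) = 2134*(-21) = -44814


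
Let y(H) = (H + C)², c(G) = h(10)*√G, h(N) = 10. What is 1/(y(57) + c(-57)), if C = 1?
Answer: 841/2830549 - 5*I*√57/5661098 ≈ 0.00029712 - 6.6682e-6*I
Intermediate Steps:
c(G) = 10*√G
y(H) = (1 + H)² (y(H) = (H + 1)² = (1 + H)²)
1/(y(57) + c(-57)) = 1/((1 + 57)² + 10*√(-57)) = 1/(58² + 10*(I*√57)) = 1/(3364 + 10*I*√57)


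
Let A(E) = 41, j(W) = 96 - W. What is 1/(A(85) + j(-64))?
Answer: 1/201 ≈ 0.0049751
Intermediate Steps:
1/(A(85) + j(-64)) = 1/(41 + (96 - 1*(-64))) = 1/(41 + (96 + 64)) = 1/(41 + 160) = 1/201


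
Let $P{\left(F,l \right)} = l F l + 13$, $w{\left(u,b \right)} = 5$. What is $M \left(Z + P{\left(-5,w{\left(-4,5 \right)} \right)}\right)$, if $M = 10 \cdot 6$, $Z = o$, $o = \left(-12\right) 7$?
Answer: $-11760$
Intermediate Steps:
$o = -84$
$P{\left(F,l \right)} = 13 + F l^{2}$ ($P{\left(F,l \right)} = F l l + 13 = F l^{2} + 13 = 13 + F l^{2}$)
$Z = -84$
$M = 60$
$M \left(Z + P{\left(-5,w{\left(-4,5 \right)} \right)}\right) = 60 \left(-84 + \left(13 - 5 \cdot 5^{2}\right)\right) = 60 \left(-84 + \left(13 - 125\right)\right) = 60 \left(-84 - 112\right) = 60 \left(-196\right) = -11760$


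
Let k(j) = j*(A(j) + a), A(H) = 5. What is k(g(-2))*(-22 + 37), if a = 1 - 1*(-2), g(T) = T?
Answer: -240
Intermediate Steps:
a = 3 (a = 1 + 2 = 3)
k(j) = 8*j (k(j) = j*(5 + 3) = j*8 = 8*j)
k(g(-2))*(-22 + 37) = (8*(-2))*(-22 + 37) = -16*15 = -240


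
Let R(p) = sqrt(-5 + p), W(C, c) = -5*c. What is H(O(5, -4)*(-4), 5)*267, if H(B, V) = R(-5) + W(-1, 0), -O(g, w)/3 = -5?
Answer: 267*I*sqrt(10) ≈ 844.33*I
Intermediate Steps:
O(g, w) = 15 (O(g, w) = -3*(-5) = 15)
W(C, c) = -5*c
H(B, V) = I*sqrt(10) (H(B, V) = sqrt(-5 - 5) - 5*0 = sqrt(-10) + 0 = I*sqrt(10) + 0 = I*sqrt(10))
H(O(5, -4)*(-4), 5)*267 = (I*sqrt(10))*267 = 267*I*sqrt(10)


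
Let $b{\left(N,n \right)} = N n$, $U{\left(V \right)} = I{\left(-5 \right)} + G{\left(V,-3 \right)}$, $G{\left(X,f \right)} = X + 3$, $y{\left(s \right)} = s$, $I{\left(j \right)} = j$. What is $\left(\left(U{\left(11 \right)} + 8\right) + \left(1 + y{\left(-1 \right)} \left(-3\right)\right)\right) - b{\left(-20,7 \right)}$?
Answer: $161$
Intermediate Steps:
$G{\left(X,f \right)} = 3 + X$
$U{\left(V \right)} = -2 + V$ ($U{\left(V \right)} = -5 + \left(3 + V\right) = -2 + V$)
$\left(\left(U{\left(11 \right)} + 8\right) + \left(1 + y{\left(-1 \right)} \left(-3\right)\right)\right) - b{\left(-20,7 \right)} = \left(\left(\left(-2 + 11\right) + 8\right) + \left(1 - -3\right)\right) - \left(-20\right) 7 = \left(\left(9 + 8\right) + \left(1 + 3\right)\right) - -140 = \left(17 + 4\right) + 140 = 21 + 140 = 161$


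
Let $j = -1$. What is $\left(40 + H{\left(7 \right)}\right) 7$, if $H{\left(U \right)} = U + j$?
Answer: $322$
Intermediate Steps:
$H{\left(U \right)} = -1 + U$ ($H{\left(U \right)} = U - 1 = -1 + U$)
$\left(40 + H{\left(7 \right)}\right) 7 = \left(40 + \left(-1 + 7\right)\right) 7 = \left(40 + 6\right) 7 = 46 \cdot 7 = 322$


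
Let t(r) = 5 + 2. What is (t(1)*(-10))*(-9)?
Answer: 630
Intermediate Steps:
t(r) = 7
(t(1)*(-10))*(-9) = (7*(-10))*(-9) = -70*(-9) = 630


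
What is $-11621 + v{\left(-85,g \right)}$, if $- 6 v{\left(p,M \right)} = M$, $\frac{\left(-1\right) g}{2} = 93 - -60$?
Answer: $-11570$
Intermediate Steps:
$g = -306$ ($g = - 2 \left(93 - -60\right) = - 2 \left(93 + 60\right) = \left(-2\right) 153 = -306$)
$v{\left(p,M \right)} = - \frac{M}{6}$
$-11621 + v{\left(-85,g \right)} = -11621 - -51 = -11621 + 51 = -11570$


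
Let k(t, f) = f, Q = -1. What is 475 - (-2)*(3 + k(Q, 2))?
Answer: 485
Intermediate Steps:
475 - (-2)*(3 + k(Q, 2)) = 475 - (-2)*(3 + 2) = 475 - (-2)*5 = 475 - 1*(-10) = 475 + 10 = 485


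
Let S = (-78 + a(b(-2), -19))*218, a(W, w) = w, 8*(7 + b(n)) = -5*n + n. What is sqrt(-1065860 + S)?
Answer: I*sqrt(1087006) ≈ 1042.6*I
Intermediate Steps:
b(n) = -7 - n/2 (b(n) = -7 + (-5*n + n)/8 = -7 + (-4*n)/8 = -7 - n/2)
S = -21146 (S = (-78 - 19)*218 = -97*218 = -21146)
sqrt(-1065860 + S) = sqrt(-1065860 - 21146) = sqrt(-1087006) = I*sqrt(1087006)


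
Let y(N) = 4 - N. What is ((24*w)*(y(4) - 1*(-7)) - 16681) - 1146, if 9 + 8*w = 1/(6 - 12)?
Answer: -36039/2 ≈ -18020.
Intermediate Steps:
w = -55/48 (w = -9/8 + 1/(8*(6 - 12)) = -9/8 + (⅛)/(-6) = -9/8 + (⅛)*(-⅙) = -9/8 - 1/48 = -55/48 ≈ -1.1458)
((24*w)*(y(4) - 1*(-7)) - 16681) - 1146 = ((24*(-55/48))*((4 - 1*4) - 1*(-7)) - 16681) - 1146 = (-55*((4 - 4) + 7)/2 - 16681) - 1146 = (-55*(0 + 7)/2 - 16681) - 1146 = (-55/2*7 - 16681) - 1146 = (-385/2 - 16681) - 1146 = -33747/2 - 1146 = -36039/2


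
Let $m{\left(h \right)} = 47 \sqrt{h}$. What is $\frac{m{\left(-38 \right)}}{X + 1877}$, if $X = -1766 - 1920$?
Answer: $- \frac{47 i \sqrt{38}}{1809} \approx - 0.16016 i$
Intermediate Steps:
$X = -3686$ ($X = -1766 - 1920 = -3686$)
$\frac{m{\left(-38 \right)}}{X + 1877} = \frac{47 \sqrt{-38}}{-3686 + 1877} = \frac{47 i \sqrt{38}}{-1809} = 47 i \sqrt{38} \left(- \frac{1}{1809}\right) = - \frac{47 i \sqrt{38}}{1809}$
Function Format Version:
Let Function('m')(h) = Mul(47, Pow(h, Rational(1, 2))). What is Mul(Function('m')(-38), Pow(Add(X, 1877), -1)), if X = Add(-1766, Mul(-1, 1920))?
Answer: Mul(Rational(-47, 1809), I, Pow(38, Rational(1, 2))) ≈ Mul(-0.16016, I)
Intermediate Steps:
X = -3686 (X = Add(-1766, -1920) = -3686)
Mul(Function('m')(-38), Pow(Add(X, 1877), -1)) = Mul(Mul(47, Pow(-38, Rational(1, 2))), Pow(Add(-3686, 1877), -1)) = Mul(Mul(47, Mul(I, Pow(38, Rational(1, 2)))), Pow(-1809, -1)) = Mul(Mul(47, I, Pow(38, Rational(1, 2))), Rational(-1, 1809)) = Mul(Rational(-47, 1809), I, Pow(38, Rational(1, 2)))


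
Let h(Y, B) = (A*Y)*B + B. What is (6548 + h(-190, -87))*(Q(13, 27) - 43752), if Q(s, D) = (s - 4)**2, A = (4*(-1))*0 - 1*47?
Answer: 33646278279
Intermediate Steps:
A = -47 (A = -4*0 - 47 = 0 - 47 = -47)
Q(s, D) = (-4 + s)**2
h(Y, B) = B - 47*B*Y (h(Y, B) = (-47*Y)*B + B = -47*B*Y + B = B - 47*B*Y)
(6548 + h(-190, -87))*(Q(13, 27) - 43752) = (6548 - 87*(1 - 47*(-190)))*((-4 + 13)**2 - 43752) = (6548 - 87*(1 + 8930))*(9**2 - 43752) = (6548 - 87*8931)*(81 - 43752) = (6548 - 776997)*(-43671) = -770449*(-43671) = 33646278279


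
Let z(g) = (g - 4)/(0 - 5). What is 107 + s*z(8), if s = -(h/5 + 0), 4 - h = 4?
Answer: 107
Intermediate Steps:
h = 0 (h = 4 - 1*4 = 4 - 4 = 0)
z(g) = ⅘ - g/5 (z(g) = (-4 + g)/(-5) = (-4 + g)*(-⅕) = ⅘ - g/5)
s = 0 (s = -(0/5 + 0) = -(0*(⅕) + 0) = -(0 + 0) = -1*0 = 0)
107 + s*z(8) = 107 + 0*(⅘ - ⅕*8) = 107 + 0*(⅘ - 8/5) = 107 + 0*(-⅘) = 107 + 0 = 107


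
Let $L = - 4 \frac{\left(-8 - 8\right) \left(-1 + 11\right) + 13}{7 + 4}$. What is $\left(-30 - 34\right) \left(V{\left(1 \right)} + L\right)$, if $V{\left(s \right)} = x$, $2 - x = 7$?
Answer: $- \frac{34112}{11} \approx -3101.1$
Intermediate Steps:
$x = -5$ ($x = 2 - 7 = -5$)
$V{\left(s \right)} = -5$
$L = \frac{588}{11}$ ($L = - 4 \frac{\left(-16\right) 10 + 13}{11} = - 4 \left(-160 + 13\right) \frac{1}{11} = - 4 \left(\left(-147\right) \frac{1}{11}\right) = \left(-4\right) \left(- \frac{147}{11}\right) = \frac{588}{11} \approx 53.455$)
$\left(-30 - 34\right) \left(V{\left(1 \right)} + L\right) = \left(-30 - 34\right) \left(-5 + \frac{588}{11}\right) = \left(-30 - 34\right) \frac{533}{11} = \left(-64\right) \frac{533}{11} = - \frac{34112}{11}$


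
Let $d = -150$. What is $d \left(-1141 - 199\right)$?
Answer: $201000$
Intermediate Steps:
$d \left(-1141 - 199\right) = - 150 \left(-1141 - 199\right) = \left(-150\right) \left(-1340\right) = 201000$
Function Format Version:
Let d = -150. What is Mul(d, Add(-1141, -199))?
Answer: 201000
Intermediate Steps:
Mul(d, Add(-1141, -199)) = Mul(-150, Add(-1141, -199)) = Mul(-150, -1340) = 201000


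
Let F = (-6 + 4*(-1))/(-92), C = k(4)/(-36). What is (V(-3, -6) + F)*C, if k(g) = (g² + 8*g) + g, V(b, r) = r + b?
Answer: 5317/414 ≈ 12.843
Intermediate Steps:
V(b, r) = b + r
k(g) = g² + 9*g
C = -13/9 (C = (4*(9 + 4))/(-36) = (4*13)*(-1/36) = 52*(-1/36) = -13/9 ≈ -1.4444)
F = 5/46 (F = (-6 - 4)*(-1/92) = -10*(-1/92) = 5/46 ≈ 0.10870)
(V(-3, -6) + F)*C = ((-3 - 6) + 5/46)*(-13/9) = (-9 + 5/46)*(-13/9) = -409/46*(-13/9) = 5317/414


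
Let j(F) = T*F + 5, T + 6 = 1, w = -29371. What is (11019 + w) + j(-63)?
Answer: -18032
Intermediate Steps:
T = -5 (T = -6 + 1 = -5)
j(F) = 5 - 5*F (j(F) = -5*F + 5 = 5 - 5*F)
(11019 + w) + j(-63) = (11019 - 29371) + (5 - 5*(-63)) = -18352 + (5 + 315) = -18352 + 320 = -18032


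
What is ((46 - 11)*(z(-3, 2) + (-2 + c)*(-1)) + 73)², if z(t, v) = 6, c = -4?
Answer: 243049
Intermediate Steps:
((46 - 11)*(z(-3, 2) + (-2 + c)*(-1)) + 73)² = ((46 - 11)*(6 + (-2 - 4)*(-1)) + 73)² = (35*(6 - 6*(-1)) + 73)² = (35*(6 + 6) + 73)² = (35*12 + 73)² = (420 + 73)² = 493² = 243049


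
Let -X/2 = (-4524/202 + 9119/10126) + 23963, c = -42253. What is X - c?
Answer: -2878978306/511363 ≈ -5630.0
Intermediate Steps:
X = -24485599145/511363 (X = -2*((-4524/202 + 9119/10126) + 23963) = -2*((-4524*1/202 + 9119*(1/10126)) + 23963) = -2*((-2262/101 + 9119/10126) + 23963) = -2*(-21983993/1022726 + 23963) = -2*24485599145/1022726 = -24485599145/511363 ≈ -47883.)
X - c = -24485599145/511363 - 1*(-42253) = -24485599145/511363 + 42253 = -2878978306/511363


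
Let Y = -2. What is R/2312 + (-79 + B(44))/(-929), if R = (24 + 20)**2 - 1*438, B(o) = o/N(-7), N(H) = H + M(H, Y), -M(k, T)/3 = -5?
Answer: 780787/1073924 ≈ 0.72704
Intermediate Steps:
M(k, T) = 15 (M(k, T) = -3*(-5) = 15)
N(H) = 15 + H (N(H) = H + 15 = 15 + H)
B(o) = o/8 (B(o) = o/(15 - 7) = o/8)
R = 1498 (R = 44**2 - 438 = 1936 - 438 = 1498)
R/2312 + (-79 + B(44))/(-929) = 1498/2312 + (-79 + (1/8)*44)/(-929) = 1498*(1/2312) + (-79 + 11/2)*(-1/929) = 749/1156 - 147/2*(-1/929) = 749/1156 + 147/1858 = 780787/1073924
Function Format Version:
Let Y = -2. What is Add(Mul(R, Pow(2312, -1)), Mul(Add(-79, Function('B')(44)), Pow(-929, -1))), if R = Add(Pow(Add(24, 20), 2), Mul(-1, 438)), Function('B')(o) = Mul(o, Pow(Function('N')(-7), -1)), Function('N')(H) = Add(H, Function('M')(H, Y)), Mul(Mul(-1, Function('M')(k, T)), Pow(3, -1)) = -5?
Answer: Rational(780787, 1073924) ≈ 0.72704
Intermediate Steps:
Function('M')(k, T) = 15 (Function('M')(k, T) = Mul(-3, -5) = 15)
Function('N')(H) = Add(15, H) (Function('N')(H) = Add(H, 15) = Add(15, H))
Function('B')(o) = Mul(Rational(1, 8), o) (Function('B')(o) = Mul(o, Pow(Add(15, -7), -1)) = Mul(o, Pow(8, -1)) = Mul(o, Rational(1, 8)) = Mul(Rational(1, 8), o))
R = 1498 (R = Add(Pow(44, 2), -438) = Add(1936, -438) = 1498)
Add(Mul(R, Pow(2312, -1)), Mul(Add(-79, Function('B')(44)), Pow(-929, -1))) = Add(Mul(1498, Pow(2312, -1)), Mul(Add(-79, Mul(Rational(1, 8), 44)), Pow(-929, -1))) = Add(Mul(1498, Rational(1, 2312)), Mul(Add(-79, Rational(11, 2)), Rational(-1, 929))) = Add(Rational(749, 1156), Mul(Rational(-147, 2), Rational(-1, 929))) = Add(Rational(749, 1156), Rational(147, 1858)) = Rational(780787, 1073924)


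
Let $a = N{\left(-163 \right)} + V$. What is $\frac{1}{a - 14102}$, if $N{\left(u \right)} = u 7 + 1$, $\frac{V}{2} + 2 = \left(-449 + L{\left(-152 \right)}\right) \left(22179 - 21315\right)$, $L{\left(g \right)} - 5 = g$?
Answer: $- \frac{1}{1045134} \approx -9.5682 \cdot 10^{-7}$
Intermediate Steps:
$L{\left(g \right)} = 5 + g$
$V = -1029892$ ($V = -4 + 2 \left(-449 + \left(5 - 152\right)\right) \left(22179 - 21315\right) = -4 + 2 \left(-449 - 147\right) 864 = -4 + 2 \left(\left(-596\right) 864\right) = -4 + 2 \left(-514944\right) = -4 - 1029888 = -1029892$)
$N{\left(u \right)} = 1 + 7 u$ ($N{\left(u \right)} = 7 u + 1 = 1 + 7 u$)
$a = -1031032$ ($a = \left(1 + 7 \left(-163\right)\right) - 1029892 = \left(1 - 1141\right) - 1029892 = -1140 - 1029892 = -1031032$)
$\frac{1}{a - 14102} = \frac{1}{-1031032 - 14102} = \frac{1}{-1045134} = - \frac{1}{1045134}$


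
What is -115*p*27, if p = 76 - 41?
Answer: -108675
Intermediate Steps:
p = 35
-115*p*27 = -115*35*27 = -4025*27 = -108675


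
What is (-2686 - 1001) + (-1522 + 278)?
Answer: -4931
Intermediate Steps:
(-2686 - 1001) + (-1522 + 278) = -3687 - 1244 = -4931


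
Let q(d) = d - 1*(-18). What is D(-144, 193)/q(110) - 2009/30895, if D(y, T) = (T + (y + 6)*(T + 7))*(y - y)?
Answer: -2009/30895 ≈ -0.065027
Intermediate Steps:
q(d) = 18 + d (q(d) = d + 18 = 18 + d)
D(y, T) = 0 (D(y, T) = (T + (6 + y)*(7 + T))*0 = 0)
D(-144, 193)/q(110) - 2009/30895 = 0/(18 + 110) - 2009/30895 = 0/128 - 2009*1/30895 = 0*(1/128) - 2009/30895 = 0 - 2009/30895 = -2009/30895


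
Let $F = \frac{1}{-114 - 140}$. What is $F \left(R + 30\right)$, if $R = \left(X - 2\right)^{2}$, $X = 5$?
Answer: $- \frac{39}{254} \approx -0.15354$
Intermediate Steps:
$F = - \frac{1}{254}$ ($F = \frac{1}{-254} = - \frac{1}{254} \approx -0.003937$)
$R = 9$ ($R = \left(5 - 2\right)^{2} = 3^{2} = 9$)
$F \left(R + 30\right) = - \frac{9 + 30}{254} = \left(- \frac{1}{254}\right) 39 = - \frac{39}{254}$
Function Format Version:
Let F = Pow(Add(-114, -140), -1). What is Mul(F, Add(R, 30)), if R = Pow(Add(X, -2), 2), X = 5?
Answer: Rational(-39, 254) ≈ -0.15354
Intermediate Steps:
F = Rational(-1, 254) (F = Pow(-254, -1) = Rational(-1, 254) ≈ -0.0039370)
R = 9 (R = Pow(Add(5, -2), 2) = Pow(3, 2) = 9)
Mul(F, Add(R, 30)) = Mul(Rational(-1, 254), Add(9, 30)) = Mul(Rational(-1, 254), 39) = Rational(-39, 254)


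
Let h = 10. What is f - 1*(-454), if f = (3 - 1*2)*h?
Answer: 464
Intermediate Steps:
f = 10 (f = (3 - 1*2)*10 = (3 - 2)*10 = 1*10 = 10)
f - 1*(-454) = 10 - 1*(-454) = 10 + 454 = 464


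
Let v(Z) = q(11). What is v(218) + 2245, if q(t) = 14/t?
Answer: 24709/11 ≈ 2246.3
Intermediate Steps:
v(Z) = 14/11
v(218) + 2245 = 14/11 + 2245 = 24709/11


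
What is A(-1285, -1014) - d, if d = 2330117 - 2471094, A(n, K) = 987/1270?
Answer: 179041777/1270 ≈ 1.4098e+5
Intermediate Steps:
A(n, K) = 987/1270 (A(n, K) = 987*(1/1270) = 987/1270)
d = -140977
A(-1285, -1014) - d = 987/1270 - 1*(-140977) = 987/1270 + 140977 = 179041777/1270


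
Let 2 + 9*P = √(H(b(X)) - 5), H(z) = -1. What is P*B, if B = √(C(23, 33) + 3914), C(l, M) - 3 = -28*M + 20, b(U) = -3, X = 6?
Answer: √3013*(-2 + I*√6)/9 ≈ -12.198 + 14.939*I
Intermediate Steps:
C(l, M) = 23 - 28*M (C(l, M) = 3 + (-28*M + 20) = 3 + (20 - 28*M) = 23 - 28*M)
P = -2/9 + I*√6/9 (P = -2/9 + √(-1 - 5)/9 = -2/9 + √(-6)/9 = -2/9 + (I*√6)/9 = -2/9 + I*√6/9 ≈ -0.22222 + 0.27217*I)
B = √3013 (B = √((23 - 28*33) + 3914) = √((23 - 924) + 3914) = √(-901 + 3914) = √3013 ≈ 54.891)
P*B = (-2/9 + I*√6/9)*√3013 = √3013*(-2/9 + I*√6/9)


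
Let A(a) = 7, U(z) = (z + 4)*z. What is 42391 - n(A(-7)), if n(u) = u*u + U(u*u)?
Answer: 39745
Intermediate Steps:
U(z) = z*(4 + z) (U(z) = (4 + z)*z = z*(4 + z))
n(u) = u² + u²*(4 + u²) (n(u) = u*u + (u*u)*(4 + u*u) = u² + u²*(4 + u²))
42391 - n(A(-7)) = 42391 - 7²*(5 + 7²) = 42391 - 49*(5 + 49) = 42391 - 49*54 = 42391 - 1*2646 = 42391 - 2646 = 39745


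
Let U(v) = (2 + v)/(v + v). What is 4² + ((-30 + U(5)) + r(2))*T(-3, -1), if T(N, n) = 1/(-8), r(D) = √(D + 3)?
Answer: 1573/80 - √5/8 ≈ 19.383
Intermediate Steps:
r(D) = √(3 + D)
U(v) = (2 + v)/(2*v) (U(v) = (2 + v)/((2*v)) = (2 + v)*(1/(2*v)) = (2 + v)/(2*v))
T(N, n) = -⅛
4² + ((-30 + U(5)) + r(2))*T(-3, -1) = 4² + ((-30 + (½)*(2 + 5)/5) + √(3 + 2))*(-⅛) = 16 + ((-30 + (½)*(⅕)*7) + √5)*(-⅛) = 16 + ((-30 + 7/10) + √5)*(-⅛) = 16 + (-293/10 + √5)*(-⅛) = 16 + (293/80 - √5/8) = 1573/80 - √5/8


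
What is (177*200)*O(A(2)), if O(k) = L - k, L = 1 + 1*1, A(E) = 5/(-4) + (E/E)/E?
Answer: 97350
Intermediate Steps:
A(E) = -5/4 + 1/E (A(E) = 5*(-¼) + 1/E = -5/4 + 1/E)
L = 2 (L = 1 + 1 = 2)
O(k) = 2 - k
(177*200)*O(A(2)) = (177*200)*(2 - (-5/4 + 1/2)) = 35400*(2 - (-5/4 + ½)) = 35400*(2 - 1*(-¾)) = 35400*(2 + ¾) = 35400*(11/4) = 97350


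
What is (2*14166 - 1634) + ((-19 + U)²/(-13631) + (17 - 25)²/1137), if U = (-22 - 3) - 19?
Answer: 413773897637/15498447 ≈ 26698.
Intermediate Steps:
U = -44 (U = -25 - 19 = -44)
(2*14166 - 1634) + ((-19 + U)²/(-13631) + (17 - 25)²/1137) = (2*14166 - 1634) + ((-19 - 44)²/(-13631) + (17 - 25)²/1137) = (28332 - 1634) + ((-63)²*(-1/13631) + (-8)²*(1/1137)) = 26698 + (3969*(-1/13631) + 64*(1/1137)) = 26698 + (-3969/13631 + 64/1137) = 26698 - 3640369/15498447 = 413773897637/15498447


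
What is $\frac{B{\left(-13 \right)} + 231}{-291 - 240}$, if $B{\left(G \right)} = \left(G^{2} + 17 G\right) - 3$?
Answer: $- \frac{176}{531} \approx -0.33145$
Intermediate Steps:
$B{\left(G \right)} = -3 + G^{2} + 17 G$
$\frac{B{\left(-13 \right)} + 231}{-291 - 240} = \frac{\left(-3 + \left(-13\right)^{2} + 17 \left(-13\right)\right) + 231}{-291 - 240} = \frac{\left(-3 + 169 - 221\right) + 231}{-531} = \left(-55 + 231\right) \left(- \frac{1}{531}\right) = 176 \left(- \frac{1}{531}\right) = - \frac{176}{531}$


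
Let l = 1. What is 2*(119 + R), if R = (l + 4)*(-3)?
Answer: 208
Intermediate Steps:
R = -15 (R = (1 + 4)*(-3) = 5*(-3) = -15)
2*(119 + R) = 2*(119 - 15) = 2*104 = 208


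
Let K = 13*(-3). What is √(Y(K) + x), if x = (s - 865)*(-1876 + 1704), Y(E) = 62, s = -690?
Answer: √267522 ≈ 517.23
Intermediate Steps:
K = -39
x = 267460 (x = (-690 - 865)*(-1876 + 1704) = -1555*(-172) = 267460)
√(Y(K) + x) = √(62 + 267460) = √267522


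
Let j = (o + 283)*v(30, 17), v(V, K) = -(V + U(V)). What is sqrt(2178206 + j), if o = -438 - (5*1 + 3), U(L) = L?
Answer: sqrt(2187986) ≈ 1479.2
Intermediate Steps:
v(V, K) = -2*V (v(V, K) = -(V + V) = -2*V)
o = -446 (o = -438 - (5 + 3) = -438 - 1*8 = -438 - 8 = -446)
j = 9780 (j = (-446 + 283)*(-2*30) = -163*(-60) = 9780)
sqrt(2178206 + j) = sqrt(2178206 + 9780) = sqrt(2187986)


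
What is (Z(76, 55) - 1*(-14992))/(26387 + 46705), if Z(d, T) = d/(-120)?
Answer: 449741/2192760 ≈ 0.20510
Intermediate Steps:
Z(d, T) = -d/120 (Z(d, T) = d*(-1/120) = -d/120)
(Z(76, 55) - 1*(-14992))/(26387 + 46705) = (-1/120*76 - 1*(-14992))/(26387 + 46705) = (-19/30 + 14992)/73092 = (449741/30)*(1/73092) = 449741/2192760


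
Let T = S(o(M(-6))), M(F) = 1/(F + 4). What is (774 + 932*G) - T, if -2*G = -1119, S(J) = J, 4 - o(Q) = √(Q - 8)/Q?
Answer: 522224 - I*√34 ≈ 5.2222e+5 - 5.831*I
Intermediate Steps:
M(F) = 1/(4 + F)
o(Q) = 4 - √(-8 + Q)/Q (o(Q) = 4 - √(Q - 8)/Q = 4 - √(-8 + Q)/Q)
G = 1119/2 (G = -½*(-1119) = 1119/2 ≈ 559.50)
T = 4 + I*√34 (T = 4 - √(-8 + 1/(4 - 6))/(1/(4 - 6)) = 4 - √(-8 + 1/(-2))/(1/(-2)) = 4 - √(-8 - ½)/(-½) = 4 - 1*(-2)*√(-17/2) = 4 - 1*(-2)*I*√34/2 = 4 + I*√34 ≈ 4.0 + 5.831*I)
(774 + 932*G) - T = (774 + 932*(1119/2)) - (4 + I*√34) = (774 + 521454) + (-4 - I*√34) = 522228 + (-4 - I*√34) = 522224 - I*√34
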